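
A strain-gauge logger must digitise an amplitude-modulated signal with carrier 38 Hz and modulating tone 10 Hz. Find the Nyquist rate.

96 Hz

AM sidebands sit at fc ± fm = 28 Hz and 48 Hz.
Highest-frequency component: 48 Hz.
Nyquist rate = 2 × 48 Hz = 96 Hz.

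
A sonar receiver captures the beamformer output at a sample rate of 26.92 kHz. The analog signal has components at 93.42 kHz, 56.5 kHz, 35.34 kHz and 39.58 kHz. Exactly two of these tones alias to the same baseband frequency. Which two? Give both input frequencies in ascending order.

39.58 kHz, 93.42 kHz

fs/2 = 13.46 kHz.
93.42 kHz mod fs = 12.66 kHz.
12.66 kHz ≤ fs/2 = 13.46 kHz, appears at 12.66 kHz.
56.5 kHz mod fs = 2.66 kHz.
2.66 kHz ≤ fs/2 = 13.46 kHz, appears at 2.66 kHz.
35.34 kHz mod fs = 8.42 kHz.
8.42 kHz ≤ fs/2 = 13.46 kHz, appears at 8.42 kHz.
39.58 kHz mod fs = 12.66 kHz.
12.66 kHz ≤ fs/2 = 13.46 kHz, appears at 12.66 kHz.
39.58 kHz and 93.42 kHz both map to 12.66 kHz.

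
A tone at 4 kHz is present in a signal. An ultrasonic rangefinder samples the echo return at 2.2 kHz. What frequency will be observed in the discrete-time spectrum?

4 kHz mod fs = 1.8 kHz.
1.8 kHz > fs/2 = 1.1 kHz, folds to fs − 1.8 kHz = 0.4 kHz.

0.4 kHz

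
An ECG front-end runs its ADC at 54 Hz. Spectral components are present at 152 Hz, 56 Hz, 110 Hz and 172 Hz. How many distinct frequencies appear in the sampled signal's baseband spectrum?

fs/2 = 27 Hz.
152 Hz mod fs = 44 Hz.
44 Hz > fs/2 = 27 Hz, folds to fs − 44 Hz = 10 Hz.
56 Hz mod fs = 2 Hz.
2 Hz ≤ fs/2 = 27 Hz, appears at 2 Hz.
110 Hz mod fs = 2 Hz.
2 Hz ≤ fs/2 = 27 Hz, appears at 2 Hz.
172 Hz mod fs = 10 Hz.
10 Hz ≤ fs/2 = 27 Hz, appears at 10 Hz.
Distinct values: {2 Hz, 10 Hz} → 2.

2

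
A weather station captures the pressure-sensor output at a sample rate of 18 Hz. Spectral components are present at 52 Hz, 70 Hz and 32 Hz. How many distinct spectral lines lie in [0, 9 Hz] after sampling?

2

fs/2 = 9 Hz.
52 Hz mod fs = 16 Hz.
16 Hz > fs/2 = 9 Hz, folds to fs − 16 Hz = 2 Hz.
70 Hz mod fs = 16 Hz.
16 Hz > fs/2 = 9 Hz, folds to fs − 16 Hz = 2 Hz.
32 Hz mod fs = 14 Hz.
14 Hz > fs/2 = 9 Hz, folds to fs − 14 Hz = 4 Hz.
Distinct values: {2 Hz, 4 Hz} → 2.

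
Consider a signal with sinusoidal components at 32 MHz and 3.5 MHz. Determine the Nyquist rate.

Highest-frequency component: 32 MHz.
Nyquist rate = 2 × 32 MHz = 64 MHz.

64 MHz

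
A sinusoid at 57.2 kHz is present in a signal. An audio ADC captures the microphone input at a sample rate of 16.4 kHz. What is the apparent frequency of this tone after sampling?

8 kHz

57.2 kHz mod fs = 8 kHz.
8 kHz ≤ fs/2 = 8.2 kHz, appears at 8 kHz.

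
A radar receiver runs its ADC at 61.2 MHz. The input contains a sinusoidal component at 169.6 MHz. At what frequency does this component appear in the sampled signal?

14 MHz

169.6 MHz mod fs = 47.2 MHz.
47.2 MHz > fs/2 = 30.6 MHz, folds to fs − 47.2 MHz = 14 MHz.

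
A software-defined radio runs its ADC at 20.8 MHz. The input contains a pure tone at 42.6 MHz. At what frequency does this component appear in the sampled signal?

1 MHz

42.6 MHz mod fs = 1 MHz.
1 MHz ≤ fs/2 = 10.4 MHz, appears at 1 MHz.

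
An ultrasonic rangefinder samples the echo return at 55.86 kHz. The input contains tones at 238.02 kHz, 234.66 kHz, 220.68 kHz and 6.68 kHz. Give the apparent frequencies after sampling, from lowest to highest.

fs/2 = 27.93 kHz.
238.02 kHz mod fs = 14.58 kHz.
14.58 kHz ≤ fs/2 = 27.93 kHz, appears at 14.58 kHz.
234.66 kHz mod fs = 11.22 kHz.
11.22 kHz ≤ fs/2 = 27.93 kHz, appears at 11.22 kHz.
220.68 kHz mod fs = 53.1 kHz.
53.1 kHz > fs/2 = 27.93 kHz, folds to fs − 53.1 kHz = 2.76 kHz.
6.68 kHz ≤ fs/2 = 27.93 kHz, passes unchanged.
Distinct values: {2.76 kHz, 6.68 kHz, 11.22 kHz, 14.58 kHz}.

2.76 kHz, 6.68 kHz, 11.22 kHz, 14.58 kHz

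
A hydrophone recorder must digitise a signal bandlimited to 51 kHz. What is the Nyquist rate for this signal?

102 kHz

Nyquist rate = 2 × 51 kHz = 102 kHz.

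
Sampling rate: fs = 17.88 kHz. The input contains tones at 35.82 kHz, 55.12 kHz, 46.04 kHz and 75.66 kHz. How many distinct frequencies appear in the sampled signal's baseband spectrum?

4

fs/2 = 8.94 kHz.
35.82 kHz mod fs = 0.06 kHz.
0.06 kHz ≤ fs/2 = 8.94 kHz, appears at 0.06 kHz.
55.12 kHz mod fs = 1.48 kHz.
1.48 kHz ≤ fs/2 = 8.94 kHz, appears at 1.48 kHz.
46.04 kHz mod fs = 10.28 kHz.
10.28 kHz > fs/2 = 8.94 kHz, folds to fs − 10.28 kHz = 7.6 kHz.
75.66 kHz mod fs = 4.14 kHz.
4.14 kHz ≤ fs/2 = 8.94 kHz, appears at 4.14 kHz.
Distinct values: {0.06 kHz, 1.48 kHz, 4.14 kHz, 7.6 kHz} → 4.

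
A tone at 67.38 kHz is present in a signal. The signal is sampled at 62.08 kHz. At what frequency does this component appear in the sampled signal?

5.3 kHz

67.38 kHz mod fs = 5.3 kHz.
5.3 kHz ≤ fs/2 = 31.04 kHz, appears at 5.3 kHz.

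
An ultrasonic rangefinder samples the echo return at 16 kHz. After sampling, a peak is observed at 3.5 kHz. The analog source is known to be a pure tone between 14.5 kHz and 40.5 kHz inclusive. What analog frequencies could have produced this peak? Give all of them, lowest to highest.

Frequencies that alias to 3.5 kHz are k·fs ± 3.5 kHz for integer k ≥ 0.
k=0: 3.5 kHz.
k=1: 12.5 kHz, 19.5 kHz.
k=2: 28.5 kHz, 35.5 kHz.
k=3: 44.5 kHz, 51.5 kHz.
Within [14.5 kHz, 40.5 kHz]: 19.5 kHz, 28.5 kHz, 35.5 kHz.

19.5 kHz, 28.5 kHz, 35.5 kHz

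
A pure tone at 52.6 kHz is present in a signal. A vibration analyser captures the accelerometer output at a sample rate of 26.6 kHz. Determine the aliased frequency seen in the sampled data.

52.6 kHz mod fs = 26 kHz.
26 kHz > fs/2 = 13.3 kHz, folds to fs − 26 kHz = 0.6 kHz.

0.6 kHz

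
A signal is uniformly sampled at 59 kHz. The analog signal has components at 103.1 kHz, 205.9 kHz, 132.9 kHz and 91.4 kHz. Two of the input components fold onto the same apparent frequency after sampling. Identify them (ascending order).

103.1 kHz, 132.9 kHz

fs/2 = 29.5 kHz.
103.1 kHz mod fs = 44.1 kHz.
44.1 kHz > fs/2 = 29.5 kHz, folds to fs − 44.1 kHz = 14.9 kHz.
205.9 kHz mod fs = 28.9 kHz.
28.9 kHz ≤ fs/2 = 29.5 kHz, appears at 28.9 kHz.
132.9 kHz mod fs = 14.9 kHz.
14.9 kHz ≤ fs/2 = 29.5 kHz, appears at 14.9 kHz.
91.4 kHz mod fs = 32.4 kHz.
32.4 kHz > fs/2 = 29.5 kHz, folds to fs − 32.4 kHz = 26.6 kHz.
103.1 kHz and 132.9 kHz both map to 14.9 kHz.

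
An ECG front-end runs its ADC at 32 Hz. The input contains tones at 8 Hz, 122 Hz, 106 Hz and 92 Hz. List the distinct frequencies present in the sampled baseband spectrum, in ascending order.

4 Hz, 6 Hz, 8 Hz, 10 Hz

fs/2 = 16 Hz.
8 Hz ≤ fs/2 = 16 Hz, passes unchanged.
122 Hz mod fs = 26 Hz.
26 Hz > fs/2 = 16 Hz, folds to fs − 26 Hz = 6 Hz.
106 Hz mod fs = 10 Hz.
10 Hz ≤ fs/2 = 16 Hz, appears at 10 Hz.
92 Hz mod fs = 28 Hz.
28 Hz > fs/2 = 16 Hz, folds to fs − 28 Hz = 4 Hz.
Distinct values: {4 Hz, 6 Hz, 8 Hz, 10 Hz}.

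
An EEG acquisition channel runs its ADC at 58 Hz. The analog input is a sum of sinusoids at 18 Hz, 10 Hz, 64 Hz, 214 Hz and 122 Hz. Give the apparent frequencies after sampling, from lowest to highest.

fs/2 = 29 Hz.
18 Hz ≤ fs/2 = 29 Hz, passes unchanged.
10 Hz ≤ fs/2 = 29 Hz, passes unchanged.
64 Hz mod fs = 6 Hz.
6 Hz ≤ fs/2 = 29 Hz, appears at 6 Hz.
214 Hz mod fs = 40 Hz.
40 Hz > fs/2 = 29 Hz, folds to fs − 40 Hz = 18 Hz.
122 Hz mod fs = 6 Hz.
6 Hz ≤ fs/2 = 29 Hz, appears at 6 Hz.
Distinct values: {6 Hz, 10 Hz, 18 Hz}.

6 Hz, 10 Hz, 18 Hz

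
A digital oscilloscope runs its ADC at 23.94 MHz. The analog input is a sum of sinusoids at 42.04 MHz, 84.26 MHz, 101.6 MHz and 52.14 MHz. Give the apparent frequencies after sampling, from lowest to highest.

fs/2 = 11.97 MHz.
42.04 MHz mod fs = 18.1 MHz.
18.1 MHz > fs/2 = 11.97 MHz, folds to fs − 18.1 MHz = 5.84 MHz.
84.26 MHz mod fs = 12.44 MHz.
12.44 MHz > fs/2 = 11.97 MHz, folds to fs − 12.44 MHz = 11.5 MHz.
101.6 MHz mod fs = 5.84 MHz.
5.84 MHz ≤ fs/2 = 11.97 MHz, appears at 5.84 MHz.
52.14 MHz mod fs = 4.26 MHz.
4.26 MHz ≤ fs/2 = 11.97 MHz, appears at 4.26 MHz.
Distinct values: {4.26 MHz, 5.84 MHz, 11.5 MHz}.

4.26 MHz, 5.84 MHz, 11.5 MHz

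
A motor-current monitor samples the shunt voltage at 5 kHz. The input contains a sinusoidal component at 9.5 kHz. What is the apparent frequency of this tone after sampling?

0.5 kHz

9.5 kHz mod fs = 4.5 kHz.
4.5 kHz > fs/2 = 2.5 kHz, folds to fs − 4.5 kHz = 0.5 kHz.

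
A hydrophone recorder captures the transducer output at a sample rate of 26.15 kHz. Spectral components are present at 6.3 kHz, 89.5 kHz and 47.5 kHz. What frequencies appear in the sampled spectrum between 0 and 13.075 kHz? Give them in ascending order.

fs/2 = 13.075 kHz.
6.3 kHz ≤ fs/2 = 13.075 kHz, passes unchanged.
89.5 kHz mod fs = 11.05 kHz.
11.05 kHz ≤ fs/2 = 13.075 kHz, appears at 11.05 kHz.
47.5 kHz mod fs = 21.35 kHz.
21.35 kHz > fs/2 = 13.075 kHz, folds to fs − 21.35 kHz = 4.8 kHz.
Distinct values: {4.8 kHz, 6.3 kHz, 11.05 kHz}.

4.8 kHz, 6.3 kHz, 11.05 kHz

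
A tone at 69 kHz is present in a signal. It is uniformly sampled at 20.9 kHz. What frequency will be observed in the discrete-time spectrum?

6.3 kHz

69 kHz mod fs = 6.3 kHz.
6.3 kHz ≤ fs/2 = 10.45 kHz, appears at 6.3 kHz.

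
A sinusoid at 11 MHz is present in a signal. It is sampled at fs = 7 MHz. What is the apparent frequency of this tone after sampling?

11 MHz mod fs = 4 MHz.
4 MHz > fs/2 = 3.5 MHz, folds to fs − 4 MHz = 3 MHz.

3 MHz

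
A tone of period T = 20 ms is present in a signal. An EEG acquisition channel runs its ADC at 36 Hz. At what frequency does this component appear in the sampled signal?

14 Hz

T = 20 ms → f = 1/T = 50 Hz.
50 Hz mod fs = 14 Hz.
14 Hz ≤ fs/2 = 18 Hz, appears at 14 Hz.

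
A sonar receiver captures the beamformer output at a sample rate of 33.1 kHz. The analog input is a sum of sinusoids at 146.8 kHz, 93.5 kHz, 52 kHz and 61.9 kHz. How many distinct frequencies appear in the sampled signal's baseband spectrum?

4

fs/2 = 16.55 kHz.
146.8 kHz mod fs = 14.4 kHz.
14.4 kHz ≤ fs/2 = 16.55 kHz, appears at 14.4 kHz.
93.5 kHz mod fs = 27.3 kHz.
27.3 kHz > fs/2 = 16.55 kHz, folds to fs − 27.3 kHz = 5.8 kHz.
52 kHz mod fs = 18.9 kHz.
18.9 kHz > fs/2 = 16.55 kHz, folds to fs − 18.9 kHz = 14.2 kHz.
61.9 kHz mod fs = 28.8 kHz.
28.8 kHz > fs/2 = 16.55 kHz, folds to fs − 28.8 kHz = 4.3 kHz.
Distinct values: {4.3 kHz, 5.8 kHz, 14.2 kHz, 14.4 kHz} → 4.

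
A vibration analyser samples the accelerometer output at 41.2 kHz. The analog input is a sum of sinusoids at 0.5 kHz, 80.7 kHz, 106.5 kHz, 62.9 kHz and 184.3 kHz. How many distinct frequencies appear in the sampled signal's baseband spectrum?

4

fs/2 = 20.6 kHz.
0.5 kHz ≤ fs/2 = 20.6 kHz, passes unchanged.
80.7 kHz mod fs = 39.5 kHz.
39.5 kHz > fs/2 = 20.6 kHz, folds to fs − 39.5 kHz = 1.7 kHz.
106.5 kHz mod fs = 24.1 kHz.
24.1 kHz > fs/2 = 20.6 kHz, folds to fs − 24.1 kHz = 17.1 kHz.
62.9 kHz mod fs = 21.7 kHz.
21.7 kHz > fs/2 = 20.6 kHz, folds to fs − 21.7 kHz = 19.5 kHz.
184.3 kHz mod fs = 19.5 kHz.
19.5 kHz ≤ fs/2 = 20.6 kHz, appears at 19.5 kHz.
Distinct values: {0.5 kHz, 1.7 kHz, 17.1 kHz, 19.5 kHz} → 4.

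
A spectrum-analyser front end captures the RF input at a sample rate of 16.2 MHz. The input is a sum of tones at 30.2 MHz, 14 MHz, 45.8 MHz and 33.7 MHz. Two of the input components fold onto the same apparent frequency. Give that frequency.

2.2 MHz

fs/2 = 8.1 MHz.
30.2 MHz mod fs = 14 MHz.
14 MHz > fs/2 = 8.1 MHz, folds to fs − 14 MHz = 2.2 MHz.
14 MHz > fs/2 = 8.1 MHz, folds to fs − 14 MHz = 2.2 MHz.
45.8 MHz mod fs = 13.4 MHz.
13.4 MHz > fs/2 = 8.1 MHz, folds to fs − 13.4 MHz = 2.8 MHz.
33.7 MHz mod fs = 1.3 MHz.
1.3 MHz ≤ fs/2 = 8.1 MHz, appears at 1.3 MHz.
14 MHz and 30.2 MHz both map to 2.2 MHz.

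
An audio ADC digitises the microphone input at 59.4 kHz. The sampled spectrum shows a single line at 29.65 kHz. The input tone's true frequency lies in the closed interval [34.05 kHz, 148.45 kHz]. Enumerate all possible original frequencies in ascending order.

89.05 kHz, 89.15 kHz, 148.45 kHz

Frequencies that alias to 29.65 kHz are k·fs ± 29.65 kHz for integer k ≥ 0.
k=0: 29.65 kHz.
k=1: 29.75 kHz, 89.05 kHz.
k=2: 89.15 kHz, 148.45 kHz.
k=3: 148.55 kHz, 207.85 kHz.
Within [34.05 kHz, 148.45 kHz]: 89.05 kHz, 89.15 kHz, 148.45 kHz.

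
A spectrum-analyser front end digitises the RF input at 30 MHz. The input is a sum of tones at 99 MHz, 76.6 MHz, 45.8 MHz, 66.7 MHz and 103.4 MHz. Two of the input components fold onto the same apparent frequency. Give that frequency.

13.4 MHz

fs/2 = 15 MHz.
99 MHz mod fs = 9 MHz.
9 MHz ≤ fs/2 = 15 MHz, appears at 9 MHz.
76.6 MHz mod fs = 16.6 MHz.
16.6 MHz > fs/2 = 15 MHz, folds to fs − 16.6 MHz = 13.4 MHz.
45.8 MHz mod fs = 15.8 MHz.
15.8 MHz > fs/2 = 15 MHz, folds to fs − 15.8 MHz = 14.2 MHz.
66.7 MHz mod fs = 6.7 MHz.
6.7 MHz ≤ fs/2 = 15 MHz, appears at 6.7 MHz.
103.4 MHz mod fs = 13.4 MHz.
13.4 MHz ≤ fs/2 = 15 MHz, appears at 13.4 MHz.
76.6 MHz and 103.4 MHz both map to 13.4 MHz.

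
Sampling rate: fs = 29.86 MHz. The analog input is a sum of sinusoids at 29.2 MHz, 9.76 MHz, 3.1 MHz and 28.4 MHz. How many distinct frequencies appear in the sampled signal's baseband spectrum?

fs/2 = 14.93 MHz.
29.2 MHz > fs/2 = 14.93 MHz, folds to fs − 29.2 MHz = 0.66 MHz.
9.76 MHz ≤ fs/2 = 14.93 MHz, passes unchanged.
3.1 MHz ≤ fs/2 = 14.93 MHz, passes unchanged.
28.4 MHz > fs/2 = 14.93 MHz, folds to fs − 28.4 MHz = 1.46 MHz.
Distinct values: {0.66 MHz, 1.46 MHz, 3.1 MHz, 9.76 MHz} → 4.

4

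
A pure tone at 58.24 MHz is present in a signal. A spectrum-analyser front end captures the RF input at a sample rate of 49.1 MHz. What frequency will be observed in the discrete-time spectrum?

9.14 MHz

58.24 MHz mod fs = 9.14 MHz.
9.14 MHz ≤ fs/2 = 24.55 MHz, appears at 9.14 MHz.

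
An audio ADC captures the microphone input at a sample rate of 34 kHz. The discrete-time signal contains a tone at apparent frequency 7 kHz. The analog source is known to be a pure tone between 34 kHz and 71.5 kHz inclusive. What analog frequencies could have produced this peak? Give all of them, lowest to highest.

41 kHz, 61 kHz

Frequencies that alias to 7 kHz are k·fs ± 7 kHz for integer k ≥ 0.
k=0: 7 kHz.
k=1: 27 kHz, 41 kHz.
k=2: 61 kHz, 75 kHz.
k=3: 95 kHz, 109 kHz.
Within [34 kHz, 71.5 kHz]: 41 kHz, 61 kHz.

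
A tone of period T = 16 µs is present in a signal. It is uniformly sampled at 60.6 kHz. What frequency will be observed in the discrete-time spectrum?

T = 16 µs → f = 1/T = 62.5 kHz.
62.5 kHz mod fs = 1.9 kHz.
1.9 kHz ≤ fs/2 = 30.3 kHz, appears at 1.9 kHz.

1.9 kHz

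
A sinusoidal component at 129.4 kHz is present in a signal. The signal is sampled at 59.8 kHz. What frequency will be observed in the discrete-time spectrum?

9.8 kHz

129.4 kHz mod fs = 9.8 kHz.
9.8 kHz ≤ fs/2 = 29.9 kHz, appears at 9.8 kHz.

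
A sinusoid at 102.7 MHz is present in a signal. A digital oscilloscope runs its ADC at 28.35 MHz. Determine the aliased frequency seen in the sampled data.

10.7 MHz

102.7 MHz mod fs = 17.65 MHz.
17.65 MHz > fs/2 = 14.175 MHz, folds to fs − 17.65 MHz = 10.7 MHz.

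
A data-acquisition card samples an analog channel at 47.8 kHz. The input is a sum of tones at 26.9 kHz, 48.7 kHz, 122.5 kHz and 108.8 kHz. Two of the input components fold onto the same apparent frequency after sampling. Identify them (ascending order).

26.9 kHz, 122.5 kHz

fs/2 = 23.9 kHz.
26.9 kHz > fs/2 = 23.9 kHz, folds to fs − 26.9 kHz = 20.9 kHz.
48.7 kHz mod fs = 0.9 kHz.
0.9 kHz ≤ fs/2 = 23.9 kHz, appears at 0.9 kHz.
122.5 kHz mod fs = 26.9 kHz.
26.9 kHz > fs/2 = 23.9 kHz, folds to fs − 26.9 kHz = 20.9 kHz.
108.8 kHz mod fs = 13.2 kHz.
13.2 kHz ≤ fs/2 = 23.9 kHz, appears at 13.2 kHz.
26.9 kHz and 122.5 kHz both map to 20.9 kHz.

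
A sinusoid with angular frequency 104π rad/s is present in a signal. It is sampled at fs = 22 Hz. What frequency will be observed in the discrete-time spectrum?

8 Hz

ω = 104π rad/s → f = ω/(2π) = 52 Hz.
52 Hz mod fs = 8 Hz.
8 Hz ≤ fs/2 = 11 Hz, appears at 8 Hz.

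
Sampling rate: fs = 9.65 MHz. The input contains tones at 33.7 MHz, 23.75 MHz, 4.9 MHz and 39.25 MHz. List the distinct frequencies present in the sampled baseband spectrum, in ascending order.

fs/2 = 4.825 MHz.
33.7 MHz mod fs = 4.75 MHz.
4.75 MHz ≤ fs/2 = 4.825 MHz, appears at 4.75 MHz.
23.75 MHz mod fs = 4.45 MHz.
4.45 MHz ≤ fs/2 = 4.825 MHz, appears at 4.45 MHz.
4.9 MHz > fs/2 = 4.825 MHz, folds to fs − 4.9 MHz = 4.75 MHz.
39.25 MHz mod fs = 0.65 MHz.
0.65 MHz ≤ fs/2 = 4.825 MHz, appears at 0.65 MHz.
Distinct values: {0.65 MHz, 4.45 MHz, 4.75 MHz}.

0.65 MHz, 4.45 MHz, 4.75 MHz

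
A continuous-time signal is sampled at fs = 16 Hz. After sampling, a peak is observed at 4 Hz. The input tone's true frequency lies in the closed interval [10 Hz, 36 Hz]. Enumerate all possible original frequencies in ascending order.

12 Hz, 20 Hz, 28 Hz, 36 Hz

Frequencies that alias to 4 Hz are k·fs ± 4 Hz for integer k ≥ 0.
k=0: 4 Hz.
k=1: 12 Hz, 20 Hz.
k=2: 28 Hz, 36 Hz.
k=3: 44 Hz, 52 Hz.
Within [10 Hz, 36 Hz]: 12 Hz, 20 Hz, 28 Hz, 36 Hz.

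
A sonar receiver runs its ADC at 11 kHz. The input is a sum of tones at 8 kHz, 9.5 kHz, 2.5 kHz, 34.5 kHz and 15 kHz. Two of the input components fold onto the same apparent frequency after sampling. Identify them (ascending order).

fs/2 = 5.5 kHz.
8 kHz > fs/2 = 5.5 kHz, folds to fs − 8 kHz = 3 kHz.
9.5 kHz > fs/2 = 5.5 kHz, folds to fs − 9.5 kHz = 1.5 kHz.
2.5 kHz ≤ fs/2 = 5.5 kHz, passes unchanged.
34.5 kHz mod fs = 1.5 kHz.
1.5 kHz ≤ fs/2 = 5.5 kHz, appears at 1.5 kHz.
15 kHz mod fs = 4 kHz.
4 kHz ≤ fs/2 = 5.5 kHz, appears at 4 kHz.
9.5 kHz and 34.5 kHz both map to 1.5 kHz.

9.5 kHz, 34.5 kHz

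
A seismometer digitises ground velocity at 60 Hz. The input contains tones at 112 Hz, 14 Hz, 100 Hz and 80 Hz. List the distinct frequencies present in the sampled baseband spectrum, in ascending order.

fs/2 = 30 Hz.
112 Hz mod fs = 52 Hz.
52 Hz > fs/2 = 30 Hz, folds to fs − 52 Hz = 8 Hz.
14 Hz ≤ fs/2 = 30 Hz, passes unchanged.
100 Hz mod fs = 40 Hz.
40 Hz > fs/2 = 30 Hz, folds to fs − 40 Hz = 20 Hz.
80 Hz mod fs = 20 Hz.
20 Hz ≤ fs/2 = 30 Hz, appears at 20 Hz.
Distinct values: {8 Hz, 14 Hz, 20 Hz}.

8 Hz, 14 Hz, 20 Hz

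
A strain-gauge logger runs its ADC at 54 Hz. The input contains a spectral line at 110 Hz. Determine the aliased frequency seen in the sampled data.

2 Hz

110 Hz mod fs = 2 Hz.
2 Hz ≤ fs/2 = 27 Hz, appears at 2 Hz.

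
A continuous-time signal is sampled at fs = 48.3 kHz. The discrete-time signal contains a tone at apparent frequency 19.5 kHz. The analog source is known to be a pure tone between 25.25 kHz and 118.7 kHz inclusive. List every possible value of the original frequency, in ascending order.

28.8 kHz, 67.8 kHz, 77.1 kHz, 116.1 kHz

Frequencies that alias to 19.5 kHz are k·fs ± 19.5 kHz for integer k ≥ 0.
k=0: 19.5 kHz.
k=1: 28.8 kHz, 67.8 kHz.
k=2: 77.1 kHz, 116.1 kHz.
k=3: 125.4 kHz, 164.4 kHz.
Within [25.25 kHz, 118.7 kHz]: 28.8 kHz, 67.8 kHz, 77.1 kHz, 116.1 kHz.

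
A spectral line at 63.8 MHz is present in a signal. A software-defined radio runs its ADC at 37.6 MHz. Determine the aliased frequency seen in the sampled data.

63.8 MHz mod fs = 26.2 MHz.
26.2 MHz > fs/2 = 18.8 MHz, folds to fs − 26.2 MHz = 11.4 MHz.

11.4 MHz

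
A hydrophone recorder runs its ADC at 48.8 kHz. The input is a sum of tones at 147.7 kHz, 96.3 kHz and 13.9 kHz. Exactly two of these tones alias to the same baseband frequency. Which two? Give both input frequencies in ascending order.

96.3 kHz, 147.7 kHz

fs/2 = 24.4 kHz.
147.7 kHz mod fs = 1.3 kHz.
1.3 kHz ≤ fs/2 = 24.4 kHz, appears at 1.3 kHz.
96.3 kHz mod fs = 47.5 kHz.
47.5 kHz > fs/2 = 24.4 kHz, folds to fs − 47.5 kHz = 1.3 kHz.
13.9 kHz ≤ fs/2 = 24.4 kHz, passes unchanged.
96.3 kHz and 147.7 kHz both map to 1.3 kHz.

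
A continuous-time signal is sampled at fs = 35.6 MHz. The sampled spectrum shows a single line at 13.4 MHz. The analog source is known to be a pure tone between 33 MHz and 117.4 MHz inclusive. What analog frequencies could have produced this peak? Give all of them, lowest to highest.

Frequencies that alias to 13.4 MHz are k·fs ± 13.4 MHz for integer k ≥ 0.
k=0: 13.4 MHz.
k=1: 22.2 MHz, 49 MHz.
k=2: 57.8 MHz, 84.6 MHz.
k=3: 93.4 MHz, 120.2 MHz.
k=4: 129 MHz, 155.8 MHz.
Within [33 MHz, 117.4 MHz]: 49 MHz, 57.8 MHz, 84.6 MHz, 93.4 MHz.

49 MHz, 57.8 MHz, 84.6 MHz, 93.4 MHz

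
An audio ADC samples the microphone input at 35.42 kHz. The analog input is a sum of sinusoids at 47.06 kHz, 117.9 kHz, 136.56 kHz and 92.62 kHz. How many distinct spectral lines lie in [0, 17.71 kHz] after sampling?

fs/2 = 17.71 kHz.
47.06 kHz mod fs = 11.64 kHz.
11.64 kHz ≤ fs/2 = 17.71 kHz, appears at 11.64 kHz.
117.9 kHz mod fs = 11.64 kHz.
11.64 kHz ≤ fs/2 = 17.71 kHz, appears at 11.64 kHz.
136.56 kHz mod fs = 30.3 kHz.
30.3 kHz > fs/2 = 17.71 kHz, folds to fs − 30.3 kHz = 5.12 kHz.
92.62 kHz mod fs = 21.78 kHz.
21.78 kHz > fs/2 = 17.71 kHz, folds to fs − 21.78 kHz = 13.64 kHz.
Distinct values: {5.12 kHz, 11.64 kHz, 13.64 kHz} → 3.

3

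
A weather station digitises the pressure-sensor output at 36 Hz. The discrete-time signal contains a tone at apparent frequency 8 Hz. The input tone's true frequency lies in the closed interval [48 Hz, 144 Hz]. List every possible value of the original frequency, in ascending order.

Frequencies that alias to 8 Hz are k·fs ± 8 Hz for integer k ≥ 0.
k=0: 8 Hz.
k=1: 28 Hz, 44 Hz.
k=2: 64 Hz, 80 Hz.
k=3: 100 Hz, 116 Hz.
k=4: 136 Hz, 152 Hz.
k=5: 172 Hz, 188 Hz.
Within [48 Hz, 144 Hz]: 64 Hz, 80 Hz, 100 Hz, 116 Hz, 136 Hz.

64 Hz, 80 Hz, 100 Hz, 116 Hz, 136 Hz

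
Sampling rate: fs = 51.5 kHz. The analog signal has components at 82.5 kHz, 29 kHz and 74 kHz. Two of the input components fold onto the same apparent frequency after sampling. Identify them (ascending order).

fs/2 = 25.75 kHz.
82.5 kHz mod fs = 31 kHz.
31 kHz > fs/2 = 25.75 kHz, folds to fs − 31 kHz = 20.5 kHz.
29 kHz > fs/2 = 25.75 kHz, folds to fs − 29 kHz = 22.5 kHz.
74 kHz mod fs = 22.5 kHz.
22.5 kHz ≤ fs/2 = 25.75 kHz, appears at 22.5 kHz.
29 kHz and 74 kHz both map to 22.5 kHz.

29 kHz, 74 kHz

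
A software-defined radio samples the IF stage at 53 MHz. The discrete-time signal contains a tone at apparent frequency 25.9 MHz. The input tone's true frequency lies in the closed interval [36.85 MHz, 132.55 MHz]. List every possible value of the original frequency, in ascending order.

Frequencies that alias to 25.9 MHz are k·fs ± 25.9 MHz for integer k ≥ 0.
k=0: 25.9 MHz.
k=1: 27.1 MHz, 78.9 MHz.
k=2: 80.1 MHz, 131.9 MHz.
k=3: 133.1 MHz, 184.9 MHz.
Within [36.85 MHz, 132.55 MHz]: 78.9 MHz, 80.1 MHz, 131.9 MHz.

78.9 MHz, 80.1 MHz, 131.9 MHz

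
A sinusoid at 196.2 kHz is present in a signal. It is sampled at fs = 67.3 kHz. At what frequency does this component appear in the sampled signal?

196.2 kHz mod fs = 61.6 kHz.
61.6 kHz > fs/2 = 33.65 kHz, folds to fs − 61.6 kHz = 5.7 kHz.

5.7 kHz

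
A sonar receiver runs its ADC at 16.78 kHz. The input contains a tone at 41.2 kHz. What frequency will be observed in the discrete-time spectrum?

41.2 kHz mod fs = 7.64 kHz.
7.64 kHz ≤ fs/2 = 8.39 kHz, appears at 7.64 kHz.

7.64 kHz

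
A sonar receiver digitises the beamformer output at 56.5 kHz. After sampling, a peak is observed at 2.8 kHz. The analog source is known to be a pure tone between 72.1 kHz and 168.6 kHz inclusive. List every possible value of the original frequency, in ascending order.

110.2 kHz, 115.8 kHz, 166.7 kHz

Frequencies that alias to 2.8 kHz are k·fs ± 2.8 kHz for integer k ≥ 0.
k=0: 2.8 kHz.
k=1: 53.7 kHz, 59.3 kHz.
k=2: 110.2 kHz, 115.8 kHz.
k=3: 166.7 kHz, 172.3 kHz.
k=4: 223.2 kHz, 228.8 kHz.
Within [72.1 kHz, 168.6 kHz]: 110.2 kHz, 115.8 kHz, 166.7 kHz.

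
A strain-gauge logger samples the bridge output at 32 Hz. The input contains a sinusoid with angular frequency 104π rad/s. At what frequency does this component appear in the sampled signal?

12 Hz

ω = 104π rad/s → f = ω/(2π) = 52 Hz.
52 Hz mod fs = 20 Hz.
20 Hz > fs/2 = 16 Hz, folds to fs − 20 Hz = 12 Hz.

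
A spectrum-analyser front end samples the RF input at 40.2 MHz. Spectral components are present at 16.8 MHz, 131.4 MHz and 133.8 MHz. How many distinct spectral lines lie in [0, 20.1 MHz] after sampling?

3

fs/2 = 20.1 MHz.
16.8 MHz ≤ fs/2 = 20.1 MHz, passes unchanged.
131.4 MHz mod fs = 10.8 MHz.
10.8 MHz ≤ fs/2 = 20.1 MHz, appears at 10.8 MHz.
133.8 MHz mod fs = 13.2 MHz.
13.2 MHz ≤ fs/2 = 20.1 MHz, appears at 13.2 MHz.
Distinct values: {10.8 MHz, 13.2 MHz, 16.8 MHz} → 3.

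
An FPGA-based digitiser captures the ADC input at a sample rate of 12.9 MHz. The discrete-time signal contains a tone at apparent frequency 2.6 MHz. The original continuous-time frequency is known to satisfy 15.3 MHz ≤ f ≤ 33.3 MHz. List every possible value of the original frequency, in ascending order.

Frequencies that alias to 2.6 MHz are k·fs ± 2.6 MHz for integer k ≥ 0.
k=0: 2.6 MHz.
k=1: 10.3 MHz, 15.5 MHz.
k=2: 23.2 MHz, 28.4 MHz.
k=3: 36.1 MHz, 41.3 MHz.
Within [15.3 MHz, 33.3 MHz]: 15.5 MHz, 23.2 MHz, 28.4 MHz.

15.5 MHz, 23.2 MHz, 28.4 MHz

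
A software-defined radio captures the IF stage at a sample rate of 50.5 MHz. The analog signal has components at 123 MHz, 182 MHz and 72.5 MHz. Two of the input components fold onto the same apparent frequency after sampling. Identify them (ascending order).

72.5 MHz, 123 MHz

fs/2 = 25.25 MHz.
123 MHz mod fs = 22 MHz.
22 MHz ≤ fs/2 = 25.25 MHz, appears at 22 MHz.
182 MHz mod fs = 30.5 MHz.
30.5 MHz > fs/2 = 25.25 MHz, folds to fs − 30.5 MHz = 20 MHz.
72.5 MHz mod fs = 22 MHz.
22 MHz ≤ fs/2 = 25.25 MHz, appears at 22 MHz.
72.5 MHz and 123 MHz both map to 22 MHz.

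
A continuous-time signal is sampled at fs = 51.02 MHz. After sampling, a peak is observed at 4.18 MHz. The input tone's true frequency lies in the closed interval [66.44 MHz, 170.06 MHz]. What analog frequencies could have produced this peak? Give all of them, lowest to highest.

Frequencies that alias to 4.18 MHz are k·fs ± 4.18 MHz for integer k ≥ 0.
k=0: 4.18 MHz.
k=1: 46.84 MHz, 55.2 MHz.
k=2: 97.86 MHz, 106.22 MHz.
k=3: 148.88 MHz, 157.24 MHz.
k=4: 199.9 MHz, 208.26 MHz.
Within [66.44 MHz, 170.06 MHz]: 97.86 MHz, 106.22 MHz, 148.88 MHz, 157.24 MHz.

97.86 MHz, 106.22 MHz, 148.88 MHz, 157.24 MHz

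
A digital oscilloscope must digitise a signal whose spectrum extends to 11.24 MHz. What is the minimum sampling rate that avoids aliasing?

Nyquist rate = 2 × 11.24 MHz = 22.48 MHz.

22.48 MHz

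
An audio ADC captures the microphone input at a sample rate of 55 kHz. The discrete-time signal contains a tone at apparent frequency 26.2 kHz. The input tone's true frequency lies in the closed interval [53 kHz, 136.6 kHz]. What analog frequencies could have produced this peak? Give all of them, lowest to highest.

Frequencies that alias to 26.2 kHz are k·fs ± 26.2 kHz for integer k ≥ 0.
k=0: 26.2 kHz.
k=1: 28.8 kHz, 81.2 kHz.
k=2: 83.8 kHz, 136.2 kHz.
k=3: 138.8 kHz, 191.2 kHz.
Within [53 kHz, 136.6 kHz]: 81.2 kHz, 83.8 kHz, 136.2 kHz.

81.2 kHz, 83.8 kHz, 136.2 kHz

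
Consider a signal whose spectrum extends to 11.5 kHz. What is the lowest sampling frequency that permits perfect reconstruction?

23 kHz

Nyquist rate = 2 × 11.5 kHz = 23 kHz.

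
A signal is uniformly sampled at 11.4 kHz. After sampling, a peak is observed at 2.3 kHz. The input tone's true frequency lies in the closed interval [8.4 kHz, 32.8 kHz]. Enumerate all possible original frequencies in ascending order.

9.1 kHz, 13.7 kHz, 20.5 kHz, 25.1 kHz, 31.9 kHz

Frequencies that alias to 2.3 kHz are k·fs ± 2.3 kHz for integer k ≥ 0.
k=0: 2.3 kHz.
k=1: 9.1 kHz, 13.7 kHz.
k=2: 20.5 kHz, 25.1 kHz.
k=3: 31.9 kHz, 36.5 kHz.
k=4: 43.3 kHz, 47.9 kHz.
Within [8.4 kHz, 32.8 kHz]: 9.1 kHz, 13.7 kHz, 20.5 kHz, 25.1 kHz, 31.9 kHz.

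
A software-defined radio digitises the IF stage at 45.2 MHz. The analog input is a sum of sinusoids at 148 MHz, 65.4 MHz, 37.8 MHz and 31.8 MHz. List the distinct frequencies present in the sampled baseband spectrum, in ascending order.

7.4 MHz, 12.4 MHz, 13.4 MHz, 20.2 MHz

fs/2 = 22.6 MHz.
148 MHz mod fs = 12.4 MHz.
12.4 MHz ≤ fs/2 = 22.6 MHz, appears at 12.4 MHz.
65.4 MHz mod fs = 20.2 MHz.
20.2 MHz ≤ fs/2 = 22.6 MHz, appears at 20.2 MHz.
37.8 MHz > fs/2 = 22.6 MHz, folds to fs − 37.8 MHz = 7.4 MHz.
31.8 MHz > fs/2 = 22.6 MHz, folds to fs − 31.8 MHz = 13.4 MHz.
Distinct values: {7.4 MHz, 12.4 MHz, 13.4 MHz, 20.2 MHz}.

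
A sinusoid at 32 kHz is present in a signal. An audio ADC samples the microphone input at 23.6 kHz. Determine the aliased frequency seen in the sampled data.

32 kHz mod fs = 8.4 kHz.
8.4 kHz ≤ fs/2 = 11.8 kHz, appears at 8.4 kHz.

8.4 kHz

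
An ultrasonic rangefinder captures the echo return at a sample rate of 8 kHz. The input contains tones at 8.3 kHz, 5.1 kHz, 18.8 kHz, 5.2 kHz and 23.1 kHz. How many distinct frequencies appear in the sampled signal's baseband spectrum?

4

fs/2 = 4 kHz.
8.3 kHz mod fs = 0.3 kHz.
0.3 kHz ≤ fs/2 = 4 kHz, appears at 0.3 kHz.
5.1 kHz > fs/2 = 4 kHz, folds to fs − 5.1 kHz = 2.9 kHz.
18.8 kHz mod fs = 2.8 kHz.
2.8 kHz ≤ fs/2 = 4 kHz, appears at 2.8 kHz.
5.2 kHz > fs/2 = 4 kHz, folds to fs − 5.2 kHz = 2.8 kHz.
23.1 kHz mod fs = 7.1 kHz.
7.1 kHz > fs/2 = 4 kHz, folds to fs − 7.1 kHz = 0.9 kHz.
Distinct values: {0.3 kHz, 0.9 kHz, 2.8 kHz, 2.9 kHz} → 4.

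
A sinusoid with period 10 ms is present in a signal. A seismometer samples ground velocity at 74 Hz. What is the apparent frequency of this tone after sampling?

T = 10 ms → f = 1/T = 100 Hz.
100 Hz mod fs = 26 Hz.
26 Hz ≤ fs/2 = 37 Hz, appears at 26 Hz.

26 Hz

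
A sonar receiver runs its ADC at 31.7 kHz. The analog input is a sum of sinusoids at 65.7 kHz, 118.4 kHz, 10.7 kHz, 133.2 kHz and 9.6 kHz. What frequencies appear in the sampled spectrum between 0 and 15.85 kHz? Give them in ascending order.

2.3 kHz, 6.4 kHz, 8.4 kHz, 9.6 kHz, 10.7 kHz

fs/2 = 15.85 kHz.
65.7 kHz mod fs = 2.3 kHz.
2.3 kHz ≤ fs/2 = 15.85 kHz, appears at 2.3 kHz.
118.4 kHz mod fs = 23.3 kHz.
23.3 kHz > fs/2 = 15.85 kHz, folds to fs − 23.3 kHz = 8.4 kHz.
10.7 kHz ≤ fs/2 = 15.85 kHz, passes unchanged.
133.2 kHz mod fs = 6.4 kHz.
6.4 kHz ≤ fs/2 = 15.85 kHz, appears at 6.4 kHz.
9.6 kHz ≤ fs/2 = 15.85 kHz, passes unchanged.
Distinct values: {2.3 kHz, 6.4 kHz, 8.4 kHz, 9.6 kHz, 10.7 kHz}.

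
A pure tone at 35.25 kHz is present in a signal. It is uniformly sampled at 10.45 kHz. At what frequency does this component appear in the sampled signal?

3.9 kHz

35.25 kHz mod fs = 3.9 kHz.
3.9 kHz ≤ fs/2 = 5.225 kHz, appears at 3.9 kHz.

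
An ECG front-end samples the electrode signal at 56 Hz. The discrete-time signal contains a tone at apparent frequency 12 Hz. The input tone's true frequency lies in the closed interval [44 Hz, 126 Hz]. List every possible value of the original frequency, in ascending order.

Frequencies that alias to 12 Hz are k·fs ± 12 Hz for integer k ≥ 0.
k=0: 12 Hz.
k=1: 44 Hz, 68 Hz.
k=2: 100 Hz, 124 Hz.
k=3: 156 Hz, 180 Hz.
Within [44 Hz, 126 Hz]: 44 Hz, 68 Hz, 100 Hz, 124 Hz.

44 Hz, 68 Hz, 100 Hz, 124 Hz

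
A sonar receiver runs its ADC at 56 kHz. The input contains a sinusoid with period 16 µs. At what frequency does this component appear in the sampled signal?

6.5 kHz

T = 16 µs → f = 1/T = 62.5 kHz.
62.5 kHz mod fs = 6.5 kHz.
6.5 kHz ≤ fs/2 = 28 kHz, appears at 6.5 kHz.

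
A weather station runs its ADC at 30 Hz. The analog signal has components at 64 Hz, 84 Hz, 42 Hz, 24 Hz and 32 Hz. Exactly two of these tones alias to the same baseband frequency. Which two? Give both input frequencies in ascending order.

fs/2 = 15 Hz.
64 Hz mod fs = 4 Hz.
4 Hz ≤ fs/2 = 15 Hz, appears at 4 Hz.
84 Hz mod fs = 24 Hz.
24 Hz > fs/2 = 15 Hz, folds to fs − 24 Hz = 6 Hz.
42 Hz mod fs = 12 Hz.
12 Hz ≤ fs/2 = 15 Hz, appears at 12 Hz.
24 Hz > fs/2 = 15 Hz, folds to fs − 24 Hz = 6 Hz.
32 Hz mod fs = 2 Hz.
2 Hz ≤ fs/2 = 15 Hz, appears at 2 Hz.
24 Hz and 84 Hz both map to 6 Hz.

24 Hz, 84 Hz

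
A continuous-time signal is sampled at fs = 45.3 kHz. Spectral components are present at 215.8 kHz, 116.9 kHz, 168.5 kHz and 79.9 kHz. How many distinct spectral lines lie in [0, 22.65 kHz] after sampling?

fs/2 = 22.65 kHz.
215.8 kHz mod fs = 34.6 kHz.
34.6 kHz > fs/2 = 22.65 kHz, folds to fs − 34.6 kHz = 10.7 kHz.
116.9 kHz mod fs = 26.3 kHz.
26.3 kHz > fs/2 = 22.65 kHz, folds to fs − 26.3 kHz = 19 kHz.
168.5 kHz mod fs = 32.6 kHz.
32.6 kHz > fs/2 = 22.65 kHz, folds to fs − 32.6 kHz = 12.7 kHz.
79.9 kHz mod fs = 34.6 kHz.
34.6 kHz > fs/2 = 22.65 kHz, folds to fs − 34.6 kHz = 10.7 kHz.
Distinct values: {10.7 kHz, 12.7 kHz, 19 kHz} → 3.

3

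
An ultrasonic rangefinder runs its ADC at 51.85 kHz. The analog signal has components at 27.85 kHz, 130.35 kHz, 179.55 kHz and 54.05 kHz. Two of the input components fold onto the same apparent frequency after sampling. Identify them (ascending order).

fs/2 = 25.925 kHz.
27.85 kHz > fs/2 = 25.925 kHz, folds to fs − 27.85 kHz = 24 kHz.
130.35 kHz mod fs = 26.65 kHz.
26.65 kHz > fs/2 = 25.925 kHz, folds to fs − 26.65 kHz = 25.2 kHz.
179.55 kHz mod fs = 24 kHz.
24 kHz ≤ fs/2 = 25.925 kHz, appears at 24 kHz.
54.05 kHz mod fs = 2.2 kHz.
2.2 kHz ≤ fs/2 = 25.925 kHz, appears at 2.2 kHz.
27.85 kHz and 179.55 kHz both map to 24 kHz.

27.85 kHz, 179.55 kHz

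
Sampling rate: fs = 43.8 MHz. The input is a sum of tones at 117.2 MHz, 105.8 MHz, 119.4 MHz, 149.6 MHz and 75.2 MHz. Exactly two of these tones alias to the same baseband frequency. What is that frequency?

fs/2 = 21.9 MHz.
117.2 MHz mod fs = 29.6 MHz.
29.6 MHz > fs/2 = 21.9 MHz, folds to fs − 29.6 MHz = 14.2 MHz.
105.8 MHz mod fs = 18.2 MHz.
18.2 MHz ≤ fs/2 = 21.9 MHz, appears at 18.2 MHz.
119.4 MHz mod fs = 31.8 MHz.
31.8 MHz > fs/2 = 21.9 MHz, folds to fs − 31.8 MHz = 12 MHz.
149.6 MHz mod fs = 18.2 MHz.
18.2 MHz ≤ fs/2 = 21.9 MHz, appears at 18.2 MHz.
75.2 MHz mod fs = 31.4 MHz.
31.4 MHz > fs/2 = 21.9 MHz, folds to fs − 31.4 MHz = 12.4 MHz.
105.8 MHz and 149.6 MHz both map to 18.2 MHz.

18.2 MHz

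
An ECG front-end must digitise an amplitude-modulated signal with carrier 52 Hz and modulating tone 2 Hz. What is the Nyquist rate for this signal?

108 Hz

AM sidebands sit at fc ± fm = 50 Hz and 54 Hz.
Highest-frequency component: 54 Hz.
Nyquist rate = 2 × 54 Hz = 108 Hz.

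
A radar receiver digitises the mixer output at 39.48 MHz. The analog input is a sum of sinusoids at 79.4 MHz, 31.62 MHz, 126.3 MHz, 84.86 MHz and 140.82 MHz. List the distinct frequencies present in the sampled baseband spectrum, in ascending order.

0.44 MHz, 5.9 MHz, 7.86 MHz, 17.1 MHz

fs/2 = 19.74 MHz.
79.4 MHz mod fs = 0.44 MHz.
0.44 MHz ≤ fs/2 = 19.74 MHz, appears at 0.44 MHz.
31.62 MHz > fs/2 = 19.74 MHz, folds to fs − 31.62 MHz = 7.86 MHz.
126.3 MHz mod fs = 7.86 MHz.
7.86 MHz ≤ fs/2 = 19.74 MHz, appears at 7.86 MHz.
84.86 MHz mod fs = 5.9 MHz.
5.9 MHz ≤ fs/2 = 19.74 MHz, appears at 5.9 MHz.
140.82 MHz mod fs = 22.38 MHz.
22.38 MHz > fs/2 = 19.74 MHz, folds to fs − 22.38 MHz = 17.1 MHz.
Distinct values: {0.44 MHz, 5.9 MHz, 7.86 MHz, 17.1 MHz}.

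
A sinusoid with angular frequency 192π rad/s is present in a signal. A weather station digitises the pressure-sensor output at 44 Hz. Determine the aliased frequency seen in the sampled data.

8 Hz

ω = 192π rad/s → f = ω/(2π) = 96 Hz.
96 Hz mod fs = 8 Hz.
8 Hz ≤ fs/2 = 22 Hz, appears at 8 Hz.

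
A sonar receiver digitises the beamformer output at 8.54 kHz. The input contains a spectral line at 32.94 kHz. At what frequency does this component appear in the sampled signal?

1.22 kHz

32.94 kHz mod fs = 7.32 kHz.
7.32 kHz > fs/2 = 4.27 kHz, folds to fs − 7.32 kHz = 1.22 kHz.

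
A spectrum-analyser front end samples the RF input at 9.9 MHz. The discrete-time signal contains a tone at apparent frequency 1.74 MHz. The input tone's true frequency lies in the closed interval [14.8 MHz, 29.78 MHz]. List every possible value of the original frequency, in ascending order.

Frequencies that alias to 1.74 MHz are k·fs ± 1.74 MHz for integer k ≥ 0.
k=0: 1.74 MHz.
k=1: 8.16 MHz, 11.64 MHz.
k=2: 18.06 MHz, 21.54 MHz.
k=3: 27.96 MHz, 31.44 MHz.
k=4: 37.86 MHz, 41.34 MHz.
Within [14.8 MHz, 29.78 MHz]: 18.06 MHz, 21.54 MHz, 27.96 MHz.

18.06 MHz, 21.54 MHz, 27.96 MHz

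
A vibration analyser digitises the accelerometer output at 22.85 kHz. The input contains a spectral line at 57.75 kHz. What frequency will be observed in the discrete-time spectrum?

10.8 kHz

57.75 kHz mod fs = 12.05 kHz.
12.05 kHz > fs/2 = 11.425 kHz, folds to fs − 12.05 kHz = 10.8 kHz.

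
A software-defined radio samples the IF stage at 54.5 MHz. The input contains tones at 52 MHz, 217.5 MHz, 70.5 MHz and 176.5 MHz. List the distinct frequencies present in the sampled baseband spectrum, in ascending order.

fs/2 = 27.25 MHz.
52 MHz > fs/2 = 27.25 MHz, folds to fs − 52 MHz = 2.5 MHz.
217.5 MHz mod fs = 54 MHz.
54 MHz > fs/2 = 27.25 MHz, folds to fs − 54 MHz = 0.5 MHz.
70.5 MHz mod fs = 16 MHz.
16 MHz ≤ fs/2 = 27.25 MHz, appears at 16 MHz.
176.5 MHz mod fs = 13 MHz.
13 MHz ≤ fs/2 = 27.25 MHz, appears at 13 MHz.
Distinct values: {0.5 MHz, 2.5 MHz, 13 MHz, 16 MHz}.

0.5 MHz, 2.5 MHz, 13 MHz, 16 MHz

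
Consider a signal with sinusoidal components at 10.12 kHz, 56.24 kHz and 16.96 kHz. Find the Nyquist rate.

Highest-frequency component: 56.24 kHz.
Nyquist rate = 2 × 56.24 kHz = 112.48 kHz.

112.48 kHz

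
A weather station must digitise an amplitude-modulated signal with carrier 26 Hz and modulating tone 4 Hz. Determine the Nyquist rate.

60 Hz

AM sidebands sit at fc ± fm = 22 Hz and 30 Hz.
Highest-frequency component: 30 Hz.
Nyquist rate = 2 × 30 Hz = 60 Hz.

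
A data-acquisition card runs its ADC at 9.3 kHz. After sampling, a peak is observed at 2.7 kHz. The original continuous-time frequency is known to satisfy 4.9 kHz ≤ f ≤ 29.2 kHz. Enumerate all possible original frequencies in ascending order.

6.6 kHz, 12 kHz, 15.9 kHz, 21.3 kHz, 25.2 kHz

Frequencies that alias to 2.7 kHz are k·fs ± 2.7 kHz for integer k ≥ 0.
k=0: 2.7 kHz.
k=1: 6.6 kHz, 12 kHz.
k=2: 15.9 kHz, 21.3 kHz.
k=3: 25.2 kHz, 30.6 kHz.
k=4: 34.5 kHz, 39.9 kHz.
Within [4.9 kHz, 29.2 kHz]: 6.6 kHz, 12 kHz, 15.9 kHz, 21.3 kHz, 25.2 kHz.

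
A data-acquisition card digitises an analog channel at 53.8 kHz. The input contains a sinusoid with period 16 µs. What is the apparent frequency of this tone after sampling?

8.7 kHz

T = 16 µs → f = 1/T = 62.5 kHz.
62.5 kHz mod fs = 8.7 kHz.
8.7 kHz ≤ fs/2 = 26.9 kHz, appears at 8.7 kHz.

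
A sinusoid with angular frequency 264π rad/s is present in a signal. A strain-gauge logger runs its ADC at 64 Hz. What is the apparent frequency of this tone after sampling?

ω = 264π rad/s → f = ω/(2π) = 132 Hz.
132 Hz mod fs = 4 Hz.
4 Hz ≤ fs/2 = 32 Hz, appears at 4 Hz.

4 Hz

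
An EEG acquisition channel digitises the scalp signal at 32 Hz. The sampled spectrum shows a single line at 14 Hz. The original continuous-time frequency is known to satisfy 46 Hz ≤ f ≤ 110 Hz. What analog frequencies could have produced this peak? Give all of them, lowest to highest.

Frequencies that alias to 14 Hz are k·fs ± 14 Hz for integer k ≥ 0.
k=0: 14 Hz.
k=1: 18 Hz, 46 Hz.
k=2: 50 Hz, 78 Hz.
k=3: 82 Hz, 110 Hz.
k=4: 114 Hz, 142 Hz.
Within [46 Hz, 110 Hz]: 46 Hz, 50 Hz, 78 Hz, 82 Hz, 110 Hz.

46 Hz, 50 Hz, 78 Hz, 82 Hz, 110 Hz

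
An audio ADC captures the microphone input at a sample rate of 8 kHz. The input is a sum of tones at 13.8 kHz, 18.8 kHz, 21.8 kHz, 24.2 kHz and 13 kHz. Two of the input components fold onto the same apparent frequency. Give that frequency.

2.2 kHz

fs/2 = 4 kHz.
13.8 kHz mod fs = 5.8 kHz.
5.8 kHz > fs/2 = 4 kHz, folds to fs − 5.8 kHz = 2.2 kHz.
18.8 kHz mod fs = 2.8 kHz.
2.8 kHz ≤ fs/2 = 4 kHz, appears at 2.8 kHz.
21.8 kHz mod fs = 5.8 kHz.
5.8 kHz > fs/2 = 4 kHz, folds to fs − 5.8 kHz = 2.2 kHz.
24.2 kHz mod fs = 0.2 kHz.
0.2 kHz ≤ fs/2 = 4 kHz, appears at 0.2 kHz.
13 kHz mod fs = 5 kHz.
5 kHz > fs/2 = 4 kHz, folds to fs − 5 kHz = 3 kHz.
13.8 kHz and 21.8 kHz both map to 2.2 kHz.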